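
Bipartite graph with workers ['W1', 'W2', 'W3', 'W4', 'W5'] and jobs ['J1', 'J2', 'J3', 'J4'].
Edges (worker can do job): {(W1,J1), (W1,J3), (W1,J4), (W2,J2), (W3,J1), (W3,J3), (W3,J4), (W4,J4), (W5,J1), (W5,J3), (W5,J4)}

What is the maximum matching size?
Maximum matching size = 4

Maximum matching: {(W2,J2), (W3,J1), (W4,J4), (W5,J3)}
Size: 4

This assigns 4 workers to 4 distinct jobs.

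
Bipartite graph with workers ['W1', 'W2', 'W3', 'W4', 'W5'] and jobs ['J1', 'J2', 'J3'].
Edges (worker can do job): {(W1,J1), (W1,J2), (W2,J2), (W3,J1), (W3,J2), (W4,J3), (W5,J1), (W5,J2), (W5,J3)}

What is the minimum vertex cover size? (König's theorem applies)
Minimum vertex cover size = 3

By König's theorem: in bipartite graphs,
min vertex cover = max matching = 3

Maximum matching has size 3, so minimum vertex cover also has size 3.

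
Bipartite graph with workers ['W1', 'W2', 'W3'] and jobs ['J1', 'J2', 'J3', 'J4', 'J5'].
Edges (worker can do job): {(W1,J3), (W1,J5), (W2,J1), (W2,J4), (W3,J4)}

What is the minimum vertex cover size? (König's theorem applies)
Minimum vertex cover size = 3

By König's theorem: in bipartite graphs,
min vertex cover = max matching = 3

Maximum matching has size 3, so minimum vertex cover also has size 3.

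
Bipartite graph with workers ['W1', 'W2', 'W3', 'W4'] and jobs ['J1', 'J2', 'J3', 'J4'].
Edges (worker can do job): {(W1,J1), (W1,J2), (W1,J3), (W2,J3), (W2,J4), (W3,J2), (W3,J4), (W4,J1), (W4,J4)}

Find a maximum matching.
Matching: {(W1,J2), (W2,J3), (W3,J4), (W4,J1)}

Maximum matching (size 4):
  W1 → J2
  W2 → J3
  W3 → J4
  W4 → J1

Each worker is assigned to at most one job, and each job to at most one worker.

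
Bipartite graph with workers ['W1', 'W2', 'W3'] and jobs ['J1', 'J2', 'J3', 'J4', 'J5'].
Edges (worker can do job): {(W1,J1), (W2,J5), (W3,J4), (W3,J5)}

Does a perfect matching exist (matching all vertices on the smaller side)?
Yes, perfect matching exists (size 3)

Perfect matching: {(W1,J1), (W2,J5), (W3,J4)}
All 3 vertices on the smaller side are matched.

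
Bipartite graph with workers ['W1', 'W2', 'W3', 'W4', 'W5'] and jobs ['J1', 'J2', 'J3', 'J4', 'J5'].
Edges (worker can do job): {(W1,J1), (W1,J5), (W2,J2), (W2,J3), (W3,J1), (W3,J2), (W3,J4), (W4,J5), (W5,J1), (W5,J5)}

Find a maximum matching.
Matching: {(W1,J1), (W2,J2), (W3,J4), (W5,J5)}

Maximum matching (size 4):
  W1 → J1
  W2 → J2
  W3 → J4
  W5 → J5

Each worker is assigned to at most one job, and each job to at most one worker.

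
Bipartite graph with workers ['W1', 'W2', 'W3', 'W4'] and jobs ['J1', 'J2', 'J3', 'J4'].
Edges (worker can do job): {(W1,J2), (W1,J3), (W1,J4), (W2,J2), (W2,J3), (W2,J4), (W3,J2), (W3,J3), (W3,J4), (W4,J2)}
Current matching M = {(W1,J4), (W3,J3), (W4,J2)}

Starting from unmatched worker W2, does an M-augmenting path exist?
No augmenting path from W2

Alternating search from W2 reaches jobs: {J2, J3, J4}.
Every reachable job is already matched in M, and following those matched edges back to workers exposes no further unvisited jobs.
No M-augmenting path from W2 exists.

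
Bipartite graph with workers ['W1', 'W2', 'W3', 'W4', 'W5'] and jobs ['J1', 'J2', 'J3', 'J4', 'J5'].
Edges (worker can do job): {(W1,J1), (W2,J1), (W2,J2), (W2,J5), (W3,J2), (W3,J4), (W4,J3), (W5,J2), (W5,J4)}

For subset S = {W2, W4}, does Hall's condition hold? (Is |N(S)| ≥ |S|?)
Yes: |N(S)| = 4, |S| = 2

Subset S = {W2, W4}
Neighbors N(S) = {J1, J2, J3, J5}

|N(S)| = 4, |S| = 2
Hall's condition: |N(S)| ≥ |S| is satisfied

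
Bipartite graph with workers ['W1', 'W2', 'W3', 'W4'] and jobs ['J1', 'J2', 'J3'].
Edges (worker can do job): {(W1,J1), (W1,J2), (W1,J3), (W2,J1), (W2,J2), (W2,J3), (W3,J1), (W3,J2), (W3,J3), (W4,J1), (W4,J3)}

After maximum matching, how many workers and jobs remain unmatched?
Unmatched: 1 workers, 0 jobs

Maximum matching size: 3
Workers: 4 total, 3 matched, 1 unmatched
Jobs: 3 total, 3 matched, 0 unmatched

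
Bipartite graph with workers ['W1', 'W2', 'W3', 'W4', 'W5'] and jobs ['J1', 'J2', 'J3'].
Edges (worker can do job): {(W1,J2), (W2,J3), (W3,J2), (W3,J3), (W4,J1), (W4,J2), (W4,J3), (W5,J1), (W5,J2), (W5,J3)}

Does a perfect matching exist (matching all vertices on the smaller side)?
Yes, perfect matching exists (size 3)

Perfect matching: {(W3,J3), (W4,J1), (W5,J2)}
All 3 vertices on the smaller side are matched.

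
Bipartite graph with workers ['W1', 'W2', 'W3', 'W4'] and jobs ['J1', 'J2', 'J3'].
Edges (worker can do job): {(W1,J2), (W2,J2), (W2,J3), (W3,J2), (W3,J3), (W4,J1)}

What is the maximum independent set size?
Maximum independent set = 4

By König's theorem:
- Min vertex cover = Max matching = 3
- Max independent set = Total vertices - Min vertex cover
- Max independent set = 7 - 3 = 4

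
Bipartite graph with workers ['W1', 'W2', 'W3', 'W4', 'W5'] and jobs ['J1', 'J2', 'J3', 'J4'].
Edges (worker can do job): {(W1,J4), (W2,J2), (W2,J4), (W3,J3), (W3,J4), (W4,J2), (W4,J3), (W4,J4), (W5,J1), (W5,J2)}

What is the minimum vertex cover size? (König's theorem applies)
Minimum vertex cover size = 4

By König's theorem: in bipartite graphs,
min vertex cover = max matching = 4

Maximum matching has size 4, so minimum vertex cover also has size 4.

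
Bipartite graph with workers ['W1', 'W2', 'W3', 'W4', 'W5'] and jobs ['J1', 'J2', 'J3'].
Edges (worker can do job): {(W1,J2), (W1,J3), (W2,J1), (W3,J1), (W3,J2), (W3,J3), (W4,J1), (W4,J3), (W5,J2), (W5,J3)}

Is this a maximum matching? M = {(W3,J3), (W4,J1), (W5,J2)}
Yes, size 3 is maximum

Proposed matching has size 3.
Maximum matching size for this graph: 3.

This is a maximum matching.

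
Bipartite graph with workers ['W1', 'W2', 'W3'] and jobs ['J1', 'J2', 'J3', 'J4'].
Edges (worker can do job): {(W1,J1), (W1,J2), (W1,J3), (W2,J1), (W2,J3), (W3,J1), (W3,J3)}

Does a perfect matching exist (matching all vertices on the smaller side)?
Yes, perfect matching exists (size 3)

Perfect matching: {(W1,J2), (W2,J3), (W3,J1)}
All 3 vertices on the smaller side are matched.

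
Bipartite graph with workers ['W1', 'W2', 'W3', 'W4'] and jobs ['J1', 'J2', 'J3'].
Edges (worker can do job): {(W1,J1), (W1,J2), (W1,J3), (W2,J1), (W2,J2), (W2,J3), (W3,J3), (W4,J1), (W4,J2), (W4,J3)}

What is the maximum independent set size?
Maximum independent set = 4

By König's theorem:
- Min vertex cover = Max matching = 3
- Max independent set = Total vertices - Min vertex cover
- Max independent set = 7 - 3 = 4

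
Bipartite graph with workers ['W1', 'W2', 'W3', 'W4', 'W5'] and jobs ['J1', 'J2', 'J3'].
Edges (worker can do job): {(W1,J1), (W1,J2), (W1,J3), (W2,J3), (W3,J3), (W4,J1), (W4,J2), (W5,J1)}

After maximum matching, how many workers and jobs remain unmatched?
Unmatched: 2 workers, 0 jobs

Maximum matching size: 3
Workers: 5 total, 3 matched, 2 unmatched
Jobs: 3 total, 3 matched, 0 unmatched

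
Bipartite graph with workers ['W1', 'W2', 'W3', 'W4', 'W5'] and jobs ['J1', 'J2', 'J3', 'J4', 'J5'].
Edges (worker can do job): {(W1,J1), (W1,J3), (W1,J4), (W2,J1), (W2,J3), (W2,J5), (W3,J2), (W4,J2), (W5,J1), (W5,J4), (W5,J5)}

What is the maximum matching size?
Maximum matching size = 4

Maximum matching: {(W1,J4), (W2,J5), (W3,J2), (W5,J1)}
Size: 4

This assigns 4 workers to 4 distinct jobs.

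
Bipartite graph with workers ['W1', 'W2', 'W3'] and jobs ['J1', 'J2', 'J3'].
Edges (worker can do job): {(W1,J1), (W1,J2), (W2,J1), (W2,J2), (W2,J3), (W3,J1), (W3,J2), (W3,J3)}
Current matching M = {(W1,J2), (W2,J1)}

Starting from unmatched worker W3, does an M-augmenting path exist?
Yes: W3 → J3

An M-augmenting path alternates non-matching / matching edges, starting and ending at unmatched vertices.
Path: W3 → J3
(J3 is unmatched in M, so the path is augmenting.)
Flipping edges along this path would increase |M| from 2 to 3.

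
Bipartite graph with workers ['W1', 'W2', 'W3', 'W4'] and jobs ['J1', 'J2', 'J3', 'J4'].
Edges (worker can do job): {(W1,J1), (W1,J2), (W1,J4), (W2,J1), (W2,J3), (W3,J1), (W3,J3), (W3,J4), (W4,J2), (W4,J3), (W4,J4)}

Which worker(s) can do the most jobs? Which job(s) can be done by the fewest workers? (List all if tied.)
Most versatile: W1, W3, W4 (3 jobs); Least covered: J2 (2 workers)

Worker degrees (jobs they can do): W1:3, W2:2, W3:3, W4:3
Job degrees (workers who can do it): J1:3, J2:2, J3:3, J4:3

Maximum worker degree is 3, achieved by: W1, W3, W4
Minimum job degree is 2, achieved by: J2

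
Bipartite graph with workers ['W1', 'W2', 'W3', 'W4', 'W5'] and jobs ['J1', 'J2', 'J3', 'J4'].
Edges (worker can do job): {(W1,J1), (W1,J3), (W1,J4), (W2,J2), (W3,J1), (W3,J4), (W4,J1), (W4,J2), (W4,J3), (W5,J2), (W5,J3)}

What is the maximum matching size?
Maximum matching size = 4

Maximum matching: {(W1,J4), (W3,J1), (W4,J2), (W5,J3)}
Size: 4

This assigns 4 workers to 4 distinct jobs.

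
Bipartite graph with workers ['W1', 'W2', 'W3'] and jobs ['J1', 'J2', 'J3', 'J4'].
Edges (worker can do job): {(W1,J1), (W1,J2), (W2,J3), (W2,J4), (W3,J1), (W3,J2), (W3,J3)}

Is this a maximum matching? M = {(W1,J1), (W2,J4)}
No, size 2 is not maximum

Proposed matching has size 2.
Maximum matching size for this graph: 3.

This is NOT maximum - can be improved to size 3.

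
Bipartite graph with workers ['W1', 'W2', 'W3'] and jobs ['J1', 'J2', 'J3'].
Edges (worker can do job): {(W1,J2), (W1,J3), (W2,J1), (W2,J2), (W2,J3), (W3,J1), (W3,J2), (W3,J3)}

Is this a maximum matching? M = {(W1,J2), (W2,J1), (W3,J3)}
Yes, size 3 is maximum

Proposed matching has size 3.
Maximum matching size for this graph: 3.

This is a maximum matching.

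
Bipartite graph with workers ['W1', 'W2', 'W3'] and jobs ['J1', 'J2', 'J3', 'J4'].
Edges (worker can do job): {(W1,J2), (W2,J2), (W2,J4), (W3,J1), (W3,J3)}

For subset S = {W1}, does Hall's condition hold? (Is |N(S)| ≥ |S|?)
Yes: |N(S)| = 1, |S| = 1

Subset S = {W1}
Neighbors N(S) = {J2}

|N(S)| = 1, |S| = 1
Hall's condition: |N(S)| ≥ |S| is satisfied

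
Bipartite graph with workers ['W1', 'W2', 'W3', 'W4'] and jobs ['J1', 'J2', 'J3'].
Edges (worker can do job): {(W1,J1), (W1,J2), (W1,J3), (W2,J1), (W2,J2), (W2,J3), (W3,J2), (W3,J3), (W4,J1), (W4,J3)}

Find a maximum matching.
Matching: {(W1,J1), (W3,J2), (W4,J3)}

Maximum matching (size 3):
  W1 → J1
  W3 → J2
  W4 → J3

Each worker is assigned to at most one job, and each job to at most one worker.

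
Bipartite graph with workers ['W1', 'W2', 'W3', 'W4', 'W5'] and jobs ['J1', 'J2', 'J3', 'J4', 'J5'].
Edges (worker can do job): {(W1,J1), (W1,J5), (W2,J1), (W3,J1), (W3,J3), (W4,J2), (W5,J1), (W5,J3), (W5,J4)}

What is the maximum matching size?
Maximum matching size = 5

Maximum matching: {(W1,J5), (W2,J1), (W3,J3), (W4,J2), (W5,J4)}
Size: 5

This assigns 5 workers to 5 distinct jobs.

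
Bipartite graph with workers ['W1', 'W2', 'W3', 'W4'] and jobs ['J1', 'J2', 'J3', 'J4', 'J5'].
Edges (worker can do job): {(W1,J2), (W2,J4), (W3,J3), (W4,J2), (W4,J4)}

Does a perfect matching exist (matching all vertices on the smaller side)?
No, maximum matching has size 3 < 4

Maximum matching has size 3, need 4 for perfect matching.
Unmatched workers: ['W2']
Unmatched jobs: ['J5', 'J1']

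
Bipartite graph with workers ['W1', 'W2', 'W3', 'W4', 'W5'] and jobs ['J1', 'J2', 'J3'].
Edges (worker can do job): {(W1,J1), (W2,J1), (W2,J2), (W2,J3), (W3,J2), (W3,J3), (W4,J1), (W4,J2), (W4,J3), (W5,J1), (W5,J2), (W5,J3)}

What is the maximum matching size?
Maximum matching size = 3

Maximum matching: {(W3,J2), (W4,J1), (W5,J3)}
Size: 3

This assigns 3 workers to 3 distinct jobs.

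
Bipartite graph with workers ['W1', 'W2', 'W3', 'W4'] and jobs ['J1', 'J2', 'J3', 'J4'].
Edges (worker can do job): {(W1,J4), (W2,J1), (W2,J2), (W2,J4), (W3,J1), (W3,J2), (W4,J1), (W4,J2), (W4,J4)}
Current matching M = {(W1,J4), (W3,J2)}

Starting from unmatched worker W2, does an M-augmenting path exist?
Yes: W2 → J1

An M-augmenting path alternates non-matching / matching edges, starting and ending at unmatched vertices.
Path: W2 → J1
(J1 is unmatched in M, so the path is augmenting.)
Flipping edges along this path would increase |M| from 2 to 3.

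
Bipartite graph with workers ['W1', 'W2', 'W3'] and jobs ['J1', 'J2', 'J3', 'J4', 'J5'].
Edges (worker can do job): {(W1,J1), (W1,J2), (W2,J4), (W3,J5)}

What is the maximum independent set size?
Maximum independent set = 5

By König's theorem:
- Min vertex cover = Max matching = 3
- Max independent set = Total vertices - Min vertex cover
- Max independent set = 8 - 3 = 5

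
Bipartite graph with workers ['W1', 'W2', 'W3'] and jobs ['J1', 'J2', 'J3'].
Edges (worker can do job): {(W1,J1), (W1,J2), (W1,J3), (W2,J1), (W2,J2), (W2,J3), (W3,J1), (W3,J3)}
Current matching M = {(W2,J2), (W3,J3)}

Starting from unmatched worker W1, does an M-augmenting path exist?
Yes: W1 → J3 → W3 → J1

An M-augmenting path alternates non-matching / matching edges, starting and ending at unmatched vertices.
Path: W1 → J3 → W3 → J1
(J1 is unmatched in M, so the path is augmenting.)
Flipping edges along this path would increase |M| from 2 to 3.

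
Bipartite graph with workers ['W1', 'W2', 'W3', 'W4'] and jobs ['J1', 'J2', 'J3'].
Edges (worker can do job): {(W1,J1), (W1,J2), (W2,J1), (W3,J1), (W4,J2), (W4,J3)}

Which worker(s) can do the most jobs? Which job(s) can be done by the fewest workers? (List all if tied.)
Most versatile: W1, W4 (2 jobs); Least covered: J3 (1 workers)

Worker degrees (jobs they can do): W1:2, W2:1, W3:1, W4:2
Job degrees (workers who can do it): J1:3, J2:2, J3:1

Maximum worker degree is 2, achieved by: W1, W4
Minimum job degree is 1, achieved by: J3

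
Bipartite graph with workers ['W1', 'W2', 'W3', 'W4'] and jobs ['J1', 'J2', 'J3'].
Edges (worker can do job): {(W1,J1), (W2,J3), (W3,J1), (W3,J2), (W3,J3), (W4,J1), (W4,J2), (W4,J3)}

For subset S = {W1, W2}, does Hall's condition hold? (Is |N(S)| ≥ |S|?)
Yes: |N(S)| = 2, |S| = 2

Subset S = {W1, W2}
Neighbors N(S) = {J1, J3}

|N(S)| = 2, |S| = 2
Hall's condition: |N(S)| ≥ |S| is satisfied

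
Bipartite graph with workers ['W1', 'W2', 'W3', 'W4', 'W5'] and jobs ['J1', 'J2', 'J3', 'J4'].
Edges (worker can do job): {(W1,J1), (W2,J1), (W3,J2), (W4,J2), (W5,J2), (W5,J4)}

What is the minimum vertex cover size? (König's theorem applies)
Minimum vertex cover size = 3

By König's theorem: in bipartite graphs,
min vertex cover = max matching = 3

Maximum matching has size 3, so minimum vertex cover also has size 3.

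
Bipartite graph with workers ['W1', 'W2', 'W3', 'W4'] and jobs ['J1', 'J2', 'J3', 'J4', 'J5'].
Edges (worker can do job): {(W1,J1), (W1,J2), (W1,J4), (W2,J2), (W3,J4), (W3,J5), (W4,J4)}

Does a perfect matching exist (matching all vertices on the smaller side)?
Yes, perfect matching exists (size 4)

Perfect matching: {(W1,J1), (W2,J2), (W3,J5), (W4,J4)}
All 4 vertices on the smaller side are matched.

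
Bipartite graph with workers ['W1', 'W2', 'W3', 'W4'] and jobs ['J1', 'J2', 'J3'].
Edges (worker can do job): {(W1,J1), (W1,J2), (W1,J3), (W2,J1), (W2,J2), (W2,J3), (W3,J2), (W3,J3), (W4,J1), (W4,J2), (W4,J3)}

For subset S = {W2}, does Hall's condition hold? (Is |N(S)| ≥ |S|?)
Yes: |N(S)| = 3, |S| = 1

Subset S = {W2}
Neighbors N(S) = {J1, J2, J3}

|N(S)| = 3, |S| = 1
Hall's condition: |N(S)| ≥ |S| is satisfied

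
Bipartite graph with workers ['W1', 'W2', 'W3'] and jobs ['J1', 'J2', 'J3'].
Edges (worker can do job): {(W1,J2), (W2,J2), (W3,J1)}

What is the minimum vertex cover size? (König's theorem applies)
Minimum vertex cover size = 2

By König's theorem: in bipartite graphs,
min vertex cover = max matching = 2

Maximum matching has size 2, so minimum vertex cover also has size 2.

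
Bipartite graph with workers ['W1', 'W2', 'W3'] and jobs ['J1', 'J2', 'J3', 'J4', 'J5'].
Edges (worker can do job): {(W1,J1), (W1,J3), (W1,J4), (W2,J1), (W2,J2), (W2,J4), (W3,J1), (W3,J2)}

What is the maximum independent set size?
Maximum independent set = 5

By König's theorem:
- Min vertex cover = Max matching = 3
- Max independent set = Total vertices - Min vertex cover
- Max independent set = 8 - 3 = 5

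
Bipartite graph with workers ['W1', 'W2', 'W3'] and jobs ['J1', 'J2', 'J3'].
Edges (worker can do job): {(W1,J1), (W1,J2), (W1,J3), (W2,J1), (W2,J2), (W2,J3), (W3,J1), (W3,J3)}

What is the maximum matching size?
Maximum matching size = 3

Maximum matching: {(W1,J1), (W2,J2), (W3,J3)}
Size: 3

This assigns 3 workers to 3 distinct jobs.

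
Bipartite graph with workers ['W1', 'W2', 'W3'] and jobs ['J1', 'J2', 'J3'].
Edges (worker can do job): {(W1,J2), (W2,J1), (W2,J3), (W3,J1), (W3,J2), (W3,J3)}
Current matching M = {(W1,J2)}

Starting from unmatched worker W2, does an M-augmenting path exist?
Yes: W2 → J1

An M-augmenting path alternates non-matching / matching edges, starting and ending at unmatched vertices.
Path: W2 → J1
(J1 is unmatched in M, so the path is augmenting.)
Flipping edges along this path would increase |M| from 1 to 2.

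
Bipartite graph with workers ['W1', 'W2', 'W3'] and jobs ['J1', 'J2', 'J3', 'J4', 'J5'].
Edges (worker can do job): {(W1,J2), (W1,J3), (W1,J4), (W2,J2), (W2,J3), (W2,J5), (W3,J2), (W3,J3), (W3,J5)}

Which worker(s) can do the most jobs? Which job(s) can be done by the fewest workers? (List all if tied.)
Most versatile: W1, W2, W3 (3 jobs); Least covered: J1 (0 workers)

Worker degrees (jobs they can do): W1:3, W2:3, W3:3
Job degrees (workers who can do it): J1:0, J2:3, J3:3, J4:1, J5:2

Maximum worker degree is 3, achieved by: W1, W2, W3
Minimum job degree is 0, achieved by: J1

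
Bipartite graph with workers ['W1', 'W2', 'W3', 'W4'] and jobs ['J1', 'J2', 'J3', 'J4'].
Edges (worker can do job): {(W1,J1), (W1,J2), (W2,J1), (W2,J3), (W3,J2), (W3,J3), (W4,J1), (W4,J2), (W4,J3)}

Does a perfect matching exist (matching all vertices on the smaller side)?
No, maximum matching has size 3 < 4

Maximum matching has size 3, need 4 for perfect matching.
Unmatched workers: ['W2']
Unmatched jobs: ['J4']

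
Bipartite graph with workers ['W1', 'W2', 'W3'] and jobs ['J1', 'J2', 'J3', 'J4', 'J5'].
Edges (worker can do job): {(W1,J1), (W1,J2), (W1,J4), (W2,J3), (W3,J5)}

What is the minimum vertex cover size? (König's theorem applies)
Minimum vertex cover size = 3

By König's theorem: in bipartite graphs,
min vertex cover = max matching = 3

Maximum matching has size 3, so minimum vertex cover also has size 3.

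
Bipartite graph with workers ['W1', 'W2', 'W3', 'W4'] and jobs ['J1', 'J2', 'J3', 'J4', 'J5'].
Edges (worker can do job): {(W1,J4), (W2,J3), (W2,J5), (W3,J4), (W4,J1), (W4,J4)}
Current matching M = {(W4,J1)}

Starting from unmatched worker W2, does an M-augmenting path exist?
Yes: W2 → J5

An M-augmenting path alternates non-matching / matching edges, starting and ending at unmatched vertices.
Path: W2 → J5
(J5 is unmatched in M, so the path is augmenting.)
Flipping edges along this path would increase |M| from 1 to 2.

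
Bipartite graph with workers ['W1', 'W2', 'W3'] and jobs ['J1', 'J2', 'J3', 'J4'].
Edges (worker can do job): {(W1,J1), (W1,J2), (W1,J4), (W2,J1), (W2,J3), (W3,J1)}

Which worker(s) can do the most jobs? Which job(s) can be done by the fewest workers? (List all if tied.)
Most versatile: W1 (3 jobs); Least covered: J2, J3, J4 (1 workers)

Worker degrees (jobs they can do): W1:3, W2:2, W3:1
Job degrees (workers who can do it): J1:3, J2:1, J3:1, J4:1

Maximum worker degree is 3, achieved by: W1
Minimum job degree is 1, achieved by: J2, J3, J4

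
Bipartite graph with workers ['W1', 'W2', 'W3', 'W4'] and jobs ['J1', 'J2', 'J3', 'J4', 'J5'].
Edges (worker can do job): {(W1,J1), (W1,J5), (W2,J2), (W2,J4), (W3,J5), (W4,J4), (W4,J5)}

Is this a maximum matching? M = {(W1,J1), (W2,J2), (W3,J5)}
No, size 3 is not maximum

Proposed matching has size 3.
Maximum matching size for this graph: 4.

This is NOT maximum - can be improved to size 4.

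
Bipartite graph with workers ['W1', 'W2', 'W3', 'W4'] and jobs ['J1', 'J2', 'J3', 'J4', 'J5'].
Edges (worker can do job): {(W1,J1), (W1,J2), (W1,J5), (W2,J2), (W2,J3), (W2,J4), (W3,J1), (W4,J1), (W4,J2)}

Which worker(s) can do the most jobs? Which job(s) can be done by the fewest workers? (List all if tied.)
Most versatile: W1, W2 (3 jobs); Least covered: J3, J4, J5 (1 workers)

Worker degrees (jobs they can do): W1:3, W2:3, W3:1, W4:2
Job degrees (workers who can do it): J1:3, J2:3, J3:1, J4:1, J5:1

Maximum worker degree is 3, achieved by: W1, W2
Minimum job degree is 1, achieved by: J3, J4, J5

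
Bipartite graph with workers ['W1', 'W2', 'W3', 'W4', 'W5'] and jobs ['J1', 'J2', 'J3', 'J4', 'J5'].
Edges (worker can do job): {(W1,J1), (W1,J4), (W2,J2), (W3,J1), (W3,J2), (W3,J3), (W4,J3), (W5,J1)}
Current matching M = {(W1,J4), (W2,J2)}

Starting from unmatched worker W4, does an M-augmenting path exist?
Yes: W4 → J3

An M-augmenting path alternates non-matching / matching edges, starting and ending at unmatched vertices.
Path: W4 → J3
(J3 is unmatched in M, so the path is augmenting.)
Flipping edges along this path would increase |M| from 2 to 3.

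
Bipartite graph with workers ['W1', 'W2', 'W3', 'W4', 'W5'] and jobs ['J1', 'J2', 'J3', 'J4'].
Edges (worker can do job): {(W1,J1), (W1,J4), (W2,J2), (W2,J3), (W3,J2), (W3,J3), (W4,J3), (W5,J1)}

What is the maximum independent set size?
Maximum independent set = 5

By König's theorem:
- Min vertex cover = Max matching = 4
- Max independent set = Total vertices - Min vertex cover
- Max independent set = 9 - 4 = 5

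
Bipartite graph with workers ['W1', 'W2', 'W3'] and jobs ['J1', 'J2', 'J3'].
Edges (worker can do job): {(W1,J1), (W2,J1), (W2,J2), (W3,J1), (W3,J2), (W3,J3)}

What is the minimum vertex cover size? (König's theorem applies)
Minimum vertex cover size = 3

By König's theorem: in bipartite graphs,
min vertex cover = max matching = 3

Maximum matching has size 3, so minimum vertex cover also has size 3.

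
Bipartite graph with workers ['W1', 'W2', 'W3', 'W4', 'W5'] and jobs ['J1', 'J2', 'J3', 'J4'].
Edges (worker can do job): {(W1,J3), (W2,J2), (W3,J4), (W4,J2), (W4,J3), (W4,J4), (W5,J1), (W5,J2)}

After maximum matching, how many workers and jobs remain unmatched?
Unmatched: 1 workers, 0 jobs

Maximum matching size: 4
Workers: 5 total, 4 matched, 1 unmatched
Jobs: 4 total, 4 matched, 0 unmatched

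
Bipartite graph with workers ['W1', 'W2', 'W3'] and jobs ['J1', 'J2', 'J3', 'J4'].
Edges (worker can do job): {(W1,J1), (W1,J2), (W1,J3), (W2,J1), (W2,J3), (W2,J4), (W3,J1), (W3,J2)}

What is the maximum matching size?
Maximum matching size = 3

Maximum matching: {(W1,J1), (W2,J4), (W3,J2)}
Size: 3

This assigns 3 workers to 3 distinct jobs.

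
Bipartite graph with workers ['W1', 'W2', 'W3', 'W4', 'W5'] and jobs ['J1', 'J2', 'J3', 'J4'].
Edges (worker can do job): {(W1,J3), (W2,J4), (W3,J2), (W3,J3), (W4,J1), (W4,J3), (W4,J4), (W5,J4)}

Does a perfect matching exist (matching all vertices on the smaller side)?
Yes, perfect matching exists (size 4)

Perfect matching: {(W1,J3), (W3,J2), (W4,J1), (W5,J4)}
All 4 vertices on the smaller side are matched.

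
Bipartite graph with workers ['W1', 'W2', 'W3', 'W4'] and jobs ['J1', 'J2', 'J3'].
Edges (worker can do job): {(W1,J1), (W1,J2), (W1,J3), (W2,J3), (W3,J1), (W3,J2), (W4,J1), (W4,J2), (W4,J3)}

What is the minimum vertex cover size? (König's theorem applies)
Minimum vertex cover size = 3

By König's theorem: in bipartite graphs,
min vertex cover = max matching = 3

Maximum matching has size 3, so minimum vertex cover also has size 3.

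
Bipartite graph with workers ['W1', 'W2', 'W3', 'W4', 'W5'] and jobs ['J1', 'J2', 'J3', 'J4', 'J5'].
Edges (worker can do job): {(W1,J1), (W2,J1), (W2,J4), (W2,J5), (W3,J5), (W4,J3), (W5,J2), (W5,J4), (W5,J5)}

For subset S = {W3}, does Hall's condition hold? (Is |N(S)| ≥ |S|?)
Yes: |N(S)| = 1, |S| = 1

Subset S = {W3}
Neighbors N(S) = {J5}

|N(S)| = 1, |S| = 1
Hall's condition: |N(S)| ≥ |S| is satisfied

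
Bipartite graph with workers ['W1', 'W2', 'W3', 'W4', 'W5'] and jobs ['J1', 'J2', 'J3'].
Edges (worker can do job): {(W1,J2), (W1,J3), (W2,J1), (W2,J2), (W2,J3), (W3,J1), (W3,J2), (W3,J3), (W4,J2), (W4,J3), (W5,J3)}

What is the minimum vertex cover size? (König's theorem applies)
Minimum vertex cover size = 3

By König's theorem: in bipartite graphs,
min vertex cover = max matching = 3

Maximum matching has size 3, so minimum vertex cover also has size 3.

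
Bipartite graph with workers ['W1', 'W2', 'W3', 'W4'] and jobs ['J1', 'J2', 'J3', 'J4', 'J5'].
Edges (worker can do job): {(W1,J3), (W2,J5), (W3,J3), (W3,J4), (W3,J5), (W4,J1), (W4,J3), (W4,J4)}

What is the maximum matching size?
Maximum matching size = 4

Maximum matching: {(W1,J3), (W2,J5), (W3,J4), (W4,J1)}
Size: 4

This assigns 4 workers to 4 distinct jobs.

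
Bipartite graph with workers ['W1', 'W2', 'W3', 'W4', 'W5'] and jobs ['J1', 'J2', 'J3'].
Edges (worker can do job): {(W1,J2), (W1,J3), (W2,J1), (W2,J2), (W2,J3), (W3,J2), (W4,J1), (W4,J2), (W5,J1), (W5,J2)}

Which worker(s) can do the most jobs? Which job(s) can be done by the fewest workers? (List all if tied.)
Most versatile: W2 (3 jobs); Least covered: J3 (2 workers)

Worker degrees (jobs they can do): W1:2, W2:3, W3:1, W4:2, W5:2
Job degrees (workers who can do it): J1:3, J2:5, J3:2

Maximum worker degree is 3, achieved by: W2
Minimum job degree is 2, achieved by: J3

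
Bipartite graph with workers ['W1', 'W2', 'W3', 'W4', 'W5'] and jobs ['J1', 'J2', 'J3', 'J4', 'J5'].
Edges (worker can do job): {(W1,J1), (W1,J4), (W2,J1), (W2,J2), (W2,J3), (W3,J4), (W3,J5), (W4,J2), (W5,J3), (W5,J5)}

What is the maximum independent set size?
Maximum independent set = 5

By König's theorem:
- Min vertex cover = Max matching = 5
- Max independent set = Total vertices - Min vertex cover
- Max independent set = 10 - 5 = 5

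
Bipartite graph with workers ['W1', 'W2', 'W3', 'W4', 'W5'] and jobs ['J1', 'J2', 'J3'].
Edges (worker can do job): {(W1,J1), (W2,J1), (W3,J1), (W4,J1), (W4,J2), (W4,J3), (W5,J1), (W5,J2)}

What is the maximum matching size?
Maximum matching size = 3

Maximum matching: {(W3,J1), (W4,J3), (W5,J2)}
Size: 3

This assigns 3 workers to 3 distinct jobs.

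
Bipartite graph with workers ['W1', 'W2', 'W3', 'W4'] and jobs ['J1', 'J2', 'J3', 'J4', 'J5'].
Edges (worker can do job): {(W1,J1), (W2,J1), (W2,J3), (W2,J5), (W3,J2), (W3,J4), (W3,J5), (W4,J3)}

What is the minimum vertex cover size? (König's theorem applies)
Minimum vertex cover size = 4

By König's theorem: in bipartite graphs,
min vertex cover = max matching = 4

Maximum matching has size 4, so minimum vertex cover also has size 4.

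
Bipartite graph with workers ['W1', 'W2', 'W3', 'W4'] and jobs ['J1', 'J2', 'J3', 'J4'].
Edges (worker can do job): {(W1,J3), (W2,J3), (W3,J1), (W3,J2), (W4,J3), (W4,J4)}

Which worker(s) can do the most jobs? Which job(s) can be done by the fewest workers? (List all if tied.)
Most versatile: W3, W4 (2 jobs); Least covered: J1, J2, J4 (1 workers)

Worker degrees (jobs they can do): W1:1, W2:1, W3:2, W4:2
Job degrees (workers who can do it): J1:1, J2:1, J3:3, J4:1

Maximum worker degree is 2, achieved by: W3, W4
Minimum job degree is 1, achieved by: J1, J2, J4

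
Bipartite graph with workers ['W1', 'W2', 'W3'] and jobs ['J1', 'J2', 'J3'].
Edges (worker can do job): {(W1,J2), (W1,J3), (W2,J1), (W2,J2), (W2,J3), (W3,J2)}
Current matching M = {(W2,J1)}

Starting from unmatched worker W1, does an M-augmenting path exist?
Yes: W1 → J2

An M-augmenting path alternates non-matching / matching edges, starting and ending at unmatched vertices.
Path: W1 → J2
(J2 is unmatched in M, so the path is augmenting.)
Flipping edges along this path would increase |M| from 1 to 2.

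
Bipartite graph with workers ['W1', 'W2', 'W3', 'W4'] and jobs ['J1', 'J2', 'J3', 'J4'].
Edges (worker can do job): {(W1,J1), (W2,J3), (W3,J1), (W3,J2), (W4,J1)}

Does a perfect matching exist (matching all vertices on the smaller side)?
No, maximum matching has size 3 < 4

Maximum matching has size 3, need 4 for perfect matching.
Unmatched workers: ['W1']
Unmatched jobs: ['J4']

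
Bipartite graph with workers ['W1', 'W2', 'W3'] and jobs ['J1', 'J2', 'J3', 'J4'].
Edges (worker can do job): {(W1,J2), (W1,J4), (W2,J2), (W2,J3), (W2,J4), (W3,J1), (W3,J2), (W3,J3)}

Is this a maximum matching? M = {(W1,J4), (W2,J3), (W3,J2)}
Yes, size 3 is maximum

Proposed matching has size 3.
Maximum matching size for this graph: 3.

This is a maximum matching.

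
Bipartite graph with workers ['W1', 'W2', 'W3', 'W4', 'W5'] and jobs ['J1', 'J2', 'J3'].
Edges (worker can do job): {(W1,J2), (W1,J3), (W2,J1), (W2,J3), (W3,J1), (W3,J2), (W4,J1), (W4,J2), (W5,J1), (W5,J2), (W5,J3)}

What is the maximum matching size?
Maximum matching size = 3

Maximum matching: {(W1,J3), (W3,J2), (W5,J1)}
Size: 3

This assigns 3 workers to 3 distinct jobs.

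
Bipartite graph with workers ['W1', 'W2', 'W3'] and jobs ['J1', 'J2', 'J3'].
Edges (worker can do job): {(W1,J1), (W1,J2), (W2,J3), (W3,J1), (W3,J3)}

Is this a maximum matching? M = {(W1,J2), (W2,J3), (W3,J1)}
Yes, size 3 is maximum

Proposed matching has size 3.
Maximum matching size for this graph: 3.

This is a maximum matching.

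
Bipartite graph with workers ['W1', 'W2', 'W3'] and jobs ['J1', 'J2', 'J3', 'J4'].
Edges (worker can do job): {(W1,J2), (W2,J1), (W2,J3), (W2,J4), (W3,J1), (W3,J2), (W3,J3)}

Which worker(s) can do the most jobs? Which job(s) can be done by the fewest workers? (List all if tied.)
Most versatile: W2, W3 (3 jobs); Least covered: J4 (1 workers)

Worker degrees (jobs they can do): W1:1, W2:3, W3:3
Job degrees (workers who can do it): J1:2, J2:2, J3:2, J4:1

Maximum worker degree is 3, achieved by: W2, W3
Minimum job degree is 1, achieved by: J4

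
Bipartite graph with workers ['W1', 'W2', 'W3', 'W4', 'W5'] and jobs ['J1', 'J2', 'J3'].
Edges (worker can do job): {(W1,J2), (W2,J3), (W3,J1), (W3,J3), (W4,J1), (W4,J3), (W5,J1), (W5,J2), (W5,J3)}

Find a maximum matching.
Matching: {(W3,J3), (W4,J1), (W5,J2)}

Maximum matching (size 3):
  W3 → J3
  W4 → J1
  W5 → J2

Each worker is assigned to at most one job, and each job to at most one worker.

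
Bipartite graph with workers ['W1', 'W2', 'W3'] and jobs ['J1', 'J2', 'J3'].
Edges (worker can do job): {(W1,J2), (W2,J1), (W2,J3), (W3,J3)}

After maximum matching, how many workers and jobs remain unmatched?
Unmatched: 0 workers, 0 jobs

Maximum matching size: 3
Workers: 3 total, 3 matched, 0 unmatched
Jobs: 3 total, 3 matched, 0 unmatched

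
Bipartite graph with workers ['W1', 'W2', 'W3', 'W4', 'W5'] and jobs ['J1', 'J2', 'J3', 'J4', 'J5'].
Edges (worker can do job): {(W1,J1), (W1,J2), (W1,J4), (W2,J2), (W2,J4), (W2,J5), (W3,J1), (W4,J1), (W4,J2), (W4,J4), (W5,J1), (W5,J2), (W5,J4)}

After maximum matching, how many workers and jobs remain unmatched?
Unmatched: 1 workers, 1 jobs

Maximum matching size: 4
Workers: 5 total, 4 matched, 1 unmatched
Jobs: 5 total, 4 matched, 1 unmatched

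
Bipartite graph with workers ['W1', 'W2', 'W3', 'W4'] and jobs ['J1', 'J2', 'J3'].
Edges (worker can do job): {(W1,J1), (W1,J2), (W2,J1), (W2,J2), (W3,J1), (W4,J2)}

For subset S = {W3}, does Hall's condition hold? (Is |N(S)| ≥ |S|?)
Yes: |N(S)| = 1, |S| = 1

Subset S = {W3}
Neighbors N(S) = {J1}

|N(S)| = 1, |S| = 1
Hall's condition: |N(S)| ≥ |S| is satisfied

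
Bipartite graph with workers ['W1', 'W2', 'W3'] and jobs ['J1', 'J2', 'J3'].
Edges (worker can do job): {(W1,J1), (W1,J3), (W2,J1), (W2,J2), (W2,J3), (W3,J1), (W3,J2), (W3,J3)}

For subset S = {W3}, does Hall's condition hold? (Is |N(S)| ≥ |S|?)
Yes: |N(S)| = 3, |S| = 1

Subset S = {W3}
Neighbors N(S) = {J1, J2, J3}

|N(S)| = 3, |S| = 1
Hall's condition: |N(S)| ≥ |S| is satisfied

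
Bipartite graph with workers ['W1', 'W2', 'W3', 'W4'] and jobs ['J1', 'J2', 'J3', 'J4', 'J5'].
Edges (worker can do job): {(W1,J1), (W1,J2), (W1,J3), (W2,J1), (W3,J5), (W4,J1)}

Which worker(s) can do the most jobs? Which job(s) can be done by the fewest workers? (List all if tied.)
Most versatile: W1 (3 jobs); Least covered: J4 (0 workers)

Worker degrees (jobs they can do): W1:3, W2:1, W3:1, W4:1
Job degrees (workers who can do it): J1:3, J2:1, J3:1, J4:0, J5:1

Maximum worker degree is 3, achieved by: W1
Minimum job degree is 0, achieved by: J4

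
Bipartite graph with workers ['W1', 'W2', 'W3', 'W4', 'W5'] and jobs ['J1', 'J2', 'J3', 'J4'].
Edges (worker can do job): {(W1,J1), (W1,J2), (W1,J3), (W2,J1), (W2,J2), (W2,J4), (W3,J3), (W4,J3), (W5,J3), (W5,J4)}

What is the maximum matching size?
Maximum matching size = 4

Maximum matching: {(W1,J2), (W2,J1), (W3,J3), (W5,J4)}
Size: 4

This assigns 4 workers to 4 distinct jobs.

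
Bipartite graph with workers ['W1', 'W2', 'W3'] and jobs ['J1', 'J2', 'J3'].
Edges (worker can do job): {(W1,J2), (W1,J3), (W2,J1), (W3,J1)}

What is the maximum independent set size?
Maximum independent set = 4

By König's theorem:
- Min vertex cover = Max matching = 2
- Max independent set = Total vertices - Min vertex cover
- Max independent set = 6 - 2 = 4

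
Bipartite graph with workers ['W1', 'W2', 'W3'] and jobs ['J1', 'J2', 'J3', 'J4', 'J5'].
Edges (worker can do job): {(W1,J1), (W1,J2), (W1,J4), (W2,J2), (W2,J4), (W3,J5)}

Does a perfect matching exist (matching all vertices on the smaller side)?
Yes, perfect matching exists (size 3)

Perfect matching: {(W1,J4), (W2,J2), (W3,J5)}
All 3 vertices on the smaller side are matched.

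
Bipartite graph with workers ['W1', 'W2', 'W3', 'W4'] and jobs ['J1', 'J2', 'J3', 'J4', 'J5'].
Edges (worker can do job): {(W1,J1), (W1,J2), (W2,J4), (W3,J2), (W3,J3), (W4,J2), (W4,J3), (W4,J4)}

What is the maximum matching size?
Maximum matching size = 4

Maximum matching: {(W1,J1), (W2,J4), (W3,J3), (W4,J2)}
Size: 4

This assigns 4 workers to 4 distinct jobs.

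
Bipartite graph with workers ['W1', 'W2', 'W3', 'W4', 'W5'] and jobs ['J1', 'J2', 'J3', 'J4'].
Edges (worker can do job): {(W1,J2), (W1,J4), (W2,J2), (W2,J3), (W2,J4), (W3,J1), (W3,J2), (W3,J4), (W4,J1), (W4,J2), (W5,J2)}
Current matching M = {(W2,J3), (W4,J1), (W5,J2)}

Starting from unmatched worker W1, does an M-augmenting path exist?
Yes: W1 → J4

An M-augmenting path alternates non-matching / matching edges, starting and ending at unmatched vertices.
Path: W1 → J4
(J4 is unmatched in M, so the path is augmenting.)
Flipping edges along this path would increase |M| from 3 to 4.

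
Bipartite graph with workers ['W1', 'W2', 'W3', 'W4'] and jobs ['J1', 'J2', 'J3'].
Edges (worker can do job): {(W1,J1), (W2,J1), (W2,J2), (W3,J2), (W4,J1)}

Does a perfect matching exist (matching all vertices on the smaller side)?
No, maximum matching has size 2 < 3

Maximum matching has size 2, need 3 for perfect matching.
Unmatched workers: ['W1', 'W2']
Unmatched jobs: ['J3']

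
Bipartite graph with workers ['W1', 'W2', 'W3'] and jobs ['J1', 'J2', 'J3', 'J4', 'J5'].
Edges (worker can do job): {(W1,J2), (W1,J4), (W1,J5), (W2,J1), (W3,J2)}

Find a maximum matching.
Matching: {(W1,J5), (W2,J1), (W3,J2)}

Maximum matching (size 3):
  W1 → J5
  W2 → J1
  W3 → J2

Each worker is assigned to at most one job, and each job to at most one worker.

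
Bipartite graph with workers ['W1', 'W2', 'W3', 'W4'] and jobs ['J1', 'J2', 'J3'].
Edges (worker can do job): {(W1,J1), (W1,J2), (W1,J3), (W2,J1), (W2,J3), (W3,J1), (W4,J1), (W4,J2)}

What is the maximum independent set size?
Maximum independent set = 4

By König's theorem:
- Min vertex cover = Max matching = 3
- Max independent set = Total vertices - Min vertex cover
- Max independent set = 7 - 3 = 4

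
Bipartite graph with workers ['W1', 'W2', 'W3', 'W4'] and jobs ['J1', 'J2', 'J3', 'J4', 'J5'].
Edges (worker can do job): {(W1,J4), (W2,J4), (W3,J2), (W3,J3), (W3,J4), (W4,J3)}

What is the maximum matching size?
Maximum matching size = 3

Maximum matching: {(W1,J4), (W3,J2), (W4,J3)}
Size: 3

This assigns 3 workers to 3 distinct jobs.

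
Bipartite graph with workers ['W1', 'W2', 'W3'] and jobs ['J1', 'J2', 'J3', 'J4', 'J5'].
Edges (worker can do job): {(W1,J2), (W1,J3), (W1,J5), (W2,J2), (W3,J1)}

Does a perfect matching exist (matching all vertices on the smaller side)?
Yes, perfect matching exists (size 3)

Perfect matching: {(W1,J5), (W2,J2), (W3,J1)}
All 3 vertices on the smaller side are matched.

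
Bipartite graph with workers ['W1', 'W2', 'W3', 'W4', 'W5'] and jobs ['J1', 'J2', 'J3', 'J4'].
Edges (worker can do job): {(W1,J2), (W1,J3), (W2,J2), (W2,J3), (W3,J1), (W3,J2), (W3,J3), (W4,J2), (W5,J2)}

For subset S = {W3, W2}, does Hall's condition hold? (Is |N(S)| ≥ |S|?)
Yes: |N(S)| = 3, |S| = 2

Subset S = {W3, W2}
Neighbors N(S) = {J1, J2, J3}

|N(S)| = 3, |S| = 2
Hall's condition: |N(S)| ≥ |S| is satisfied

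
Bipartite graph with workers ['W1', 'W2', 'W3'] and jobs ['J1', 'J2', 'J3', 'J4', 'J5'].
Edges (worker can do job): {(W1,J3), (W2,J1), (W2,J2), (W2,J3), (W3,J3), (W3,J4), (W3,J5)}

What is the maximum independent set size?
Maximum independent set = 5

By König's theorem:
- Min vertex cover = Max matching = 3
- Max independent set = Total vertices - Min vertex cover
- Max independent set = 8 - 3 = 5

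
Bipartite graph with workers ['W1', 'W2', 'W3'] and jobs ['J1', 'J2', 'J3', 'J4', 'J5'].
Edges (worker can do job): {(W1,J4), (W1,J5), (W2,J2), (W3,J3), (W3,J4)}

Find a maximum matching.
Matching: {(W1,J4), (W2,J2), (W3,J3)}

Maximum matching (size 3):
  W1 → J4
  W2 → J2
  W3 → J3

Each worker is assigned to at most one job, and each job to at most one worker.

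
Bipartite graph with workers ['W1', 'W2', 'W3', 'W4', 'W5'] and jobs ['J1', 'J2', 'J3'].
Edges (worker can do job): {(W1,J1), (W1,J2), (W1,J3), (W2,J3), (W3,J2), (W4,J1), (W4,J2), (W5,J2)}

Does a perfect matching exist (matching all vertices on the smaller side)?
Yes, perfect matching exists (size 3)

Perfect matching: {(W1,J3), (W3,J2), (W4,J1)}
All 3 vertices on the smaller side are matched.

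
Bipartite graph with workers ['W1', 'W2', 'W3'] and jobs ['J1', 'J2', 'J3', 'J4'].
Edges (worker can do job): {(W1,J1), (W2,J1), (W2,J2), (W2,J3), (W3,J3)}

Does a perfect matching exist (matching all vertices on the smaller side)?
Yes, perfect matching exists (size 3)

Perfect matching: {(W1,J1), (W2,J2), (W3,J3)}
All 3 vertices on the smaller side are matched.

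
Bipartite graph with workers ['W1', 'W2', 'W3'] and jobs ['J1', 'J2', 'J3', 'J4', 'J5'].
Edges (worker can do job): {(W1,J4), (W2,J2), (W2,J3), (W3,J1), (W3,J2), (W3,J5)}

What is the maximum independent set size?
Maximum independent set = 5

By König's theorem:
- Min vertex cover = Max matching = 3
- Max independent set = Total vertices - Min vertex cover
- Max independent set = 8 - 3 = 5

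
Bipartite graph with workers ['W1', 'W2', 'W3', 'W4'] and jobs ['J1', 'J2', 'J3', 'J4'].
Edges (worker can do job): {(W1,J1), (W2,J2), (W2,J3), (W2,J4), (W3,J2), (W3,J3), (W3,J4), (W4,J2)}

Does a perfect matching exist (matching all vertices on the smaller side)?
Yes, perfect matching exists (size 4)

Perfect matching: {(W1,J1), (W2,J3), (W3,J4), (W4,J2)}
All 4 vertices on the smaller side are matched.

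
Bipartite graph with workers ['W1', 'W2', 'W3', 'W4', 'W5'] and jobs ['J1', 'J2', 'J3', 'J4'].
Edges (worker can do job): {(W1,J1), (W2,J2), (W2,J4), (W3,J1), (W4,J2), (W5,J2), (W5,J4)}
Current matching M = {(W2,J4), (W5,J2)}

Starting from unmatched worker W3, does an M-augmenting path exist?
Yes: W3 → J1

An M-augmenting path alternates non-matching / matching edges, starting and ending at unmatched vertices.
Path: W3 → J1
(J1 is unmatched in M, so the path is augmenting.)
Flipping edges along this path would increase |M| from 2 to 3.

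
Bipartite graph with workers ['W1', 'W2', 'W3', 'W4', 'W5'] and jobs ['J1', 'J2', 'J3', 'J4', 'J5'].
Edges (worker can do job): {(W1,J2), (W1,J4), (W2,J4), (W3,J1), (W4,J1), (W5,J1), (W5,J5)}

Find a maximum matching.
Matching: {(W1,J2), (W2,J4), (W3,J1), (W5,J5)}

Maximum matching (size 4):
  W1 → J2
  W2 → J4
  W3 → J1
  W5 → J5

Each worker is assigned to at most one job, and each job to at most one worker.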